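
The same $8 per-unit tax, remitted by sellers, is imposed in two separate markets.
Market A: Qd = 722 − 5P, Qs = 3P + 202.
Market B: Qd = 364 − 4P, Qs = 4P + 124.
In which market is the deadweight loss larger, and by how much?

Market B, by $4.

Market A: pre-tax P* = $65, Q* = 397; post-tax Q = 382; deadweight loss = $60.
Market B: pre-tax P* = $30, Q* = 244; post-tax Q = 228; deadweight loss = $64.
Difference: $60 vs $64 → market B is larger by $4.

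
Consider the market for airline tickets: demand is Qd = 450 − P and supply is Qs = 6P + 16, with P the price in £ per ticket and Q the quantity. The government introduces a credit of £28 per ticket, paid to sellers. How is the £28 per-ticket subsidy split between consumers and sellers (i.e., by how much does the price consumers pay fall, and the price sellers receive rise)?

Consumers gain £24 per ticket; sellers gain £4 per ticket.

Without the subsidy, 450 − P = 6P + 16 gives 7P = 434, so P* = £62 and Q* = 388.
With a per-unit subsidy paid to sellers, each receives P + 28 per unit sold, so supply becomes Qs = 6(P + 28) + 16.
New equilibrium: consumers pay £38, sellers receive £66, Q = 412. (Wedge: Pb − Ps = −28.)
Gain to consumers: £24; to sellers: £4. (They sum to £28.)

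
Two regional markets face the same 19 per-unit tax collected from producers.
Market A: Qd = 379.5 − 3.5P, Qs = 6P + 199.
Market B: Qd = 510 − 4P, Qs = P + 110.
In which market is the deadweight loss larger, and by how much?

Market A: pre-tax P* = 19, Q* = 313; post-tax Q = 271; deadweight loss = 399.
Market B: pre-tax P* = 80, Q* = 190; post-tax Q = 174.8; deadweight loss = 144.4.
Difference: 399 vs 144.4 → market A is larger by 254.6.

Market A, by 254.6.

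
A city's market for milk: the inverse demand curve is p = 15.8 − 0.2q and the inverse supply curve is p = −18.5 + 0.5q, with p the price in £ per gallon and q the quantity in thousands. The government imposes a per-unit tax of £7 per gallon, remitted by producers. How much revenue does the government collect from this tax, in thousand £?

Tax revenue = £273 thousand.

Inverting to q(p) form: qd = 79 − 5p; qs = 2p + 37.
Before the tax: set 79 − 5p = 2p + 37 → p* = £6, q* = 49.
With the tax collected from producers, supply shifts: qs = 2(p − 7) + 37.
New equilibrium: buyers pay £8, producers receive £1, q = 39. (Wedge: pb − ps = 7.)
Revenue = t · Q = 7 · 39 = £273.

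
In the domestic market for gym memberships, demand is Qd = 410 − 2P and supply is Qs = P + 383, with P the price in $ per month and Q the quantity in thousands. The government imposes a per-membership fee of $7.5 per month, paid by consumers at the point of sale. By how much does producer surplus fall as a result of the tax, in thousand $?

Producer surplus falls by $1947.5 thousand.

Without the tax, 410 − 2P = P + 383 gives 3P = 27, so P* = $9 and Q* = 392.
With the tax collected from consumers, demand (in seller-price terms) shifts: Qd = 410 − 2(P + 7.5).
Solving gives Q = 387 with consumers paying $11.5 and sellers receiving $4 (the $7.5 wedge).
ΔPS is the trapezoid between Q = 387 and Q = 392 of height $5: ½ · (392 + 387) · 5 = $1947.5.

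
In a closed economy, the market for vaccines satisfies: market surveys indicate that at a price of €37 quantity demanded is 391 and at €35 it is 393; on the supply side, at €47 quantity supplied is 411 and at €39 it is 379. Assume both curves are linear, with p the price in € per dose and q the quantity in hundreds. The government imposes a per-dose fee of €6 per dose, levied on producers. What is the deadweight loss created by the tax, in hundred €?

Demand slope: (393 − 391)/(35 − 37) = -1, so qd = 428 − p.
Supply slope: (379 − 411)/(39 − 47) = 4, so qs = 4p + 223.
Before the tax: set 428 − p = 4p + 223 → p* = €41, q* = 387.
With the tax collected from producers, supply shifts: qs = 4(p − 6) + 223.
New equilibrium: consumers pay €45.8, producers receive €39.8, q = 382.2. (Wedge: pb − ps = 6.)
Quantity falls by |ΔQ| = |387 − 382.2| = 4.8.
DWL = ½ · t · |ΔQ| = ½ · 6 · 4.8 = €14.4.

Deadweight loss = €14.4 hundred.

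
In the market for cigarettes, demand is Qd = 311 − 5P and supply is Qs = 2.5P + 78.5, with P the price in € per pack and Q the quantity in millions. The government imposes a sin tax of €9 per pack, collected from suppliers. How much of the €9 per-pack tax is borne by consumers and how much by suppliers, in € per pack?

Consumers bear €3 per pack; suppliers bear €6 per pack.

Without the tax, 311 − 5P = 2.5P + 78.5 gives 7.5P = 232.5, so P* = €31 and Q* = 156.
With the tax collected from suppliers, supply shifts: Qs = 2.5(P − 9) + 78.5.
Solving gives Q = 141 with consumers paying €34 and suppliers receiving €25 (the €9 wedge).
Burden on consumers: €3; on suppliers: €6. (They sum to €9.)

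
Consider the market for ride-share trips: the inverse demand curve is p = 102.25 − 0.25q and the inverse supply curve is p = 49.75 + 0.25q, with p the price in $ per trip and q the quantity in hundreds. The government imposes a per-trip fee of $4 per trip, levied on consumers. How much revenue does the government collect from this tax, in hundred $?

Rewrite in direct form: qd = 409 − 4p and qs = 4p − 199.
Without the tax, 409 − 4p = 4p − 199 gives 8p = 608, so p* = $76 and q* = 105.
With the tax collected from consumers, demand (in seller-price terms) shifts: qd = 409 − 4(p + 4).
Solving gives q = 97 with consumers paying $78 and producers receiving $74 (the $4 wedge).
Revenue = t · Q = 4 · 97 = $388.

Tax revenue = $388 hundred.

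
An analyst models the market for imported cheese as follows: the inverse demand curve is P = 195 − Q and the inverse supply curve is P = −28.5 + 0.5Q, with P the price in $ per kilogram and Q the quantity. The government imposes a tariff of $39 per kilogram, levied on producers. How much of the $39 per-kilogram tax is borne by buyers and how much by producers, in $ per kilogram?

Rewrite in direct form: Qd = 195 − P and Qs = 2P + 57.
Without the tax, 195 − P = 2P + 57 gives 3P = 138, so P* = $46 and Q* = 149.
With the tax collected from producers, supply shifts: Qs = 2(P − 39) + 57.
Solving gives Q = 123 with buyers paying $72 and producers receiving $33 (the $39 wedge).
Burden on buyers: $26; on producers: $13. (They sum to $39.)
The less price-elastic side of the market bears the larger share of a per-unit tax.

Buyers bear $26 per kilogram; producers bear $13 per kilogram.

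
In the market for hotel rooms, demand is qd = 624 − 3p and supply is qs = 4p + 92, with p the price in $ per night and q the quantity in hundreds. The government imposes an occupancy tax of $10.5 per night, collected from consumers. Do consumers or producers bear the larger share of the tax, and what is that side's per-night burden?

Without the tax, 624 − 3p = 4p + 92 gives 7p = 532, so p* = $76 and q* = 396.
With the tax collected from consumers, demand (in seller-price terms) shifts: qd = 624 − 3(p + 10.5).
New equilibrium: consumers pay $82, producers receive $71.5, q = 378. (Wedge: pb − ps = 10.5.)
Per-night burden: consumers $6, producers $4.5.
Consumers take the larger share because demand is less price-elastic here (demand slope 3 vs supply slope 4).
The less price-elastic side of the market bears the larger share of a per-unit tax.

Consumers bear the larger share: $6 per night.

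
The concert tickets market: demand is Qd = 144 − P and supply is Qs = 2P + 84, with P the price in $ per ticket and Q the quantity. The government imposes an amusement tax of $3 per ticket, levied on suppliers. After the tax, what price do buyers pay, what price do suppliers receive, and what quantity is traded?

Before the tax: set 144 − P = 2P + 84 → P* = $20, Q* = 124.
With the tax collected from suppliers, supply shifts: Qs = 2(P − 3) + 84.
New equilibrium: buyers pay $22, suppliers receive $19, Q = 122. (Wedge: Pb − Ps = 3.)
The less price-elastic side of the market bears the larger share of a per-unit tax.

Buyers pay $22; suppliers receive $19; quantity = 122.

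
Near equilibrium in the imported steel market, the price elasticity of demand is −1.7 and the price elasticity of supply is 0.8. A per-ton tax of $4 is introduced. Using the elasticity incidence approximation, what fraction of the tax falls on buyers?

Buyers' share ≈ 0.32.

Incidence ratio: buyers' share ≈ εs / (εs + |εd|) = 0.8 / (0.8 + 1.7) = 0.32.
Supply is the less elastic side, so buyers bear the smaller share.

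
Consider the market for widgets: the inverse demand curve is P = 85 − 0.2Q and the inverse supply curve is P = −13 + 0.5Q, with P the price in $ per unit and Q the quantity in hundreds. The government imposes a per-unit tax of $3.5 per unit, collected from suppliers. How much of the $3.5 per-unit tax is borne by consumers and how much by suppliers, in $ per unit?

Consumers bear $1 per unit; suppliers bear $2.5 per unit.

Rewrite in direct form: Qd = 425 − 5P and Qs = 2P + 26.
Before the tax: set 425 − 5P = 2P + 26 → P* = $57, Q* = 140.
With the tax collected from suppliers, supply shifts: Qs = 2(P − 3.5) + 26.
Solving gives Q = 135 with consumers paying $58 and suppliers receiving $54.5 (the $3.5 wedge).
Burden on consumers: $1; on suppliers: $2.5. (They sum to $3.5.)
The less price-elastic side of the market bears the larger share of a per-unit tax.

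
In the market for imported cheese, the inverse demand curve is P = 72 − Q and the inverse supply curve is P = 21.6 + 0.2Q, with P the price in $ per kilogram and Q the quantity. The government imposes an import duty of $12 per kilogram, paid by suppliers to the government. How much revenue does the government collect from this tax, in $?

Rewrite in direct form: Qd = 72 − P and Qs = 5P − 108.
Before the tax: set 72 − P = 5P − 108 → P* = $30, Q* = 42.
With the tax collected from suppliers, supply shifts: Qs = 5(P − 12) − 108.
Solving gives Q = 32 with consumers paying $40 and suppliers receiving $28 (the $12 wedge).
Revenue = t · Q = 12 · 32 = $384.

Tax revenue = $384.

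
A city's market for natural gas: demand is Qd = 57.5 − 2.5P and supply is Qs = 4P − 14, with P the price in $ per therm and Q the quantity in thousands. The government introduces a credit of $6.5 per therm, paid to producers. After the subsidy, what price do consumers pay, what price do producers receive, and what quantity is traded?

Consumers pay $7; producers receive $13.5; quantity = 40.

Without the subsidy, 57.5 − 2.5P = 4P − 14 gives 6.5P = 71.5, so P* = $11 and Q* = 30.
With a per-unit subsidy paid to producers, each receives P + 6.5 per unit sold, so supply becomes Qs = 4(P + 6.5) − 14.
New equilibrium: consumers pay $7, producers receive $13.5, Q = 40. (Wedge: Pb − Ps = −6.5.)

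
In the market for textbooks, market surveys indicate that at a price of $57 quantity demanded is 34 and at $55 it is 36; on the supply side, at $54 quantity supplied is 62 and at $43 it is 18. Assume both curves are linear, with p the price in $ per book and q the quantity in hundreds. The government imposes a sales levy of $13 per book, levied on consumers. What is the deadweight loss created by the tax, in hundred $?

Demand slope: (36 − 34)/(55 − 57) = -1, so qd = 91 − p.
Supply slope: (18 − 62)/(43 − 54) = 4, so qs = 4p − 154.
Before the tax: set 91 − p = 4p − 154 → p* = $49, q* = 42.
With the tax collected from consumers, demand (in seller-price terms) shifts: qd = 91 − (p + 13).
Solving gives q = 31.6 with consumers paying $59.4 and producers receiving $46.4 (the $13 wedge).
Quantity falls by |ΔQ| = |42 − 31.6| = 10.4.
DWL = ½ · t · |ΔQ| = ½ · 13 · 10.4 = $67.6.

Deadweight loss = $67.6 hundred.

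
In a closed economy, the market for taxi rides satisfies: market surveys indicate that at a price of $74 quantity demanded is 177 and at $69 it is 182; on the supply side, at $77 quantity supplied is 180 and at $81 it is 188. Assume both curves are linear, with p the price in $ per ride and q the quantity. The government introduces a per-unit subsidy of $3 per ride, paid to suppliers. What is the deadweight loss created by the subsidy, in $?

Deadweight loss = $3.

Demand slope: (182 − 177)/(69 − 74) = -1, so qd = 251 − p.
Supply slope: (188 − 180)/(81 − 77) = 2, so qs = 2p + 26.
Before the subsidy: set 251 − p = 2p + 26 → p* = $75, q* = 176.
With a per-unit subsidy paid to suppliers, each receives p + 3 per unit sold, so supply becomes qs = 2(p + 3) + 26.
Solving gives q = 178 with buyers paying $73 and suppliers receiving $76 (the $3 wedge).
Quantity rises by |ΔQ| = |176 − 178| = 2.
DWL = ½ · t · |ΔQ| = ½ · 3 · 2 = $3.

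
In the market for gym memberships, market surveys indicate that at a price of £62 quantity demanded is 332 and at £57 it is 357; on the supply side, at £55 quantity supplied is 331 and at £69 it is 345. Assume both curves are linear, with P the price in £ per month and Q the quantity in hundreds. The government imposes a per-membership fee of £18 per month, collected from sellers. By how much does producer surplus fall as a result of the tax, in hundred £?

Demand slope: (357 − 332)/(57 − 62) = -5, so Qd = 642 − 5P.
Supply slope: (345 − 331)/(69 − 55) = 1, so Qs = P + 276.
Without the tax, 642 − 5P = P + 276 gives 6P = 366, so P* = £61 and Q* = 337.
With the tax collected from sellers, supply shifts: Qs = (P − 18) + 276.
Solving gives Q = 322 with consumers paying £64 and sellers receiving £46 (the £18 wedge).
ΔPS is the trapezoid between Q = 322 and Q = 337 of height £15: ½ · (337 + 322) · 15 = £4942.5.

Producer surplus falls by £4942.5 hundred.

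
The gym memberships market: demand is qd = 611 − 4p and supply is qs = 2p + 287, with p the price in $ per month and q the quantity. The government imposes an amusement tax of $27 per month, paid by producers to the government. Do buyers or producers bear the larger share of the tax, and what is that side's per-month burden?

Before the tax: set 611 − 4p = 2p + 287 → p* = $54, q* = 395.
With the tax collected from producers, supply shifts: qs = 2(p − 27) + 287.
Solving gives q = 359 with buyers paying $63 and producers receiving $36 (the $27 wedge).
Per-month burden: buyers $9, producers $18.
Producers take the larger share because supply is less price-elastic here (demand slope 4 vs supply slope 2).
The less price-elastic side of the market bears the larger share of a per-unit tax.

Producers bear the larger share: $18 per month.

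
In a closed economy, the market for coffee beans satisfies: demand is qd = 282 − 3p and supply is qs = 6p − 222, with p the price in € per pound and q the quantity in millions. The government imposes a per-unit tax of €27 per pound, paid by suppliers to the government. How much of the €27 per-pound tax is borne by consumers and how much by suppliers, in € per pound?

Without the tax, 282 − 3p = 6p − 222 gives 9p = 504, so p* = €56 and q* = 114.
With the tax collected from suppliers, supply shifts: qs = 6(p − 27) − 222.
New equilibrium: consumers pay €74, suppliers receive €47, q = 60. (Wedge: pb − ps = 27.)
Burden on consumers: €18; on suppliers: €9. (They sum to €27.)
The less price-elastic side of the market bears the larger share of a per-unit tax.

Consumers bear €18 per pound; suppliers bear €9 per pound.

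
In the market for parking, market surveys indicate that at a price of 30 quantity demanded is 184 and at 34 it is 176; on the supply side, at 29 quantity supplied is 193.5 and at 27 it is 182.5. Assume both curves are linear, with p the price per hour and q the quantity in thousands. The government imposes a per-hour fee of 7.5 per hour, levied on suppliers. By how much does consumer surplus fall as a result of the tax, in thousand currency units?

Consumer surplus falls by 1003.75 thousand.

Demand slope: (176 − 184)/(34 − 30) = -2, so qd = 244 − 2p.
Supply slope: (182.5 − 193.5)/(27 − 29) = 5.5, so qs = 5.5p + 34.
Without the tax, 244 − 2p = 5.5p + 34 gives 7.5p = 210, so p* = 28 and q* = 188.
With the tax collected from suppliers, supply shifts: qs = 5.5(p − 7.5) + 34.
Solving gives q = 177 with buyers paying 33.5 and suppliers receiving 26 (the 7.5 wedge).
ΔCS is the trapezoid between Q = 177 and Q = 188 of height 5.5: ½ · (188 + 177) · 5.5 = 1003.75.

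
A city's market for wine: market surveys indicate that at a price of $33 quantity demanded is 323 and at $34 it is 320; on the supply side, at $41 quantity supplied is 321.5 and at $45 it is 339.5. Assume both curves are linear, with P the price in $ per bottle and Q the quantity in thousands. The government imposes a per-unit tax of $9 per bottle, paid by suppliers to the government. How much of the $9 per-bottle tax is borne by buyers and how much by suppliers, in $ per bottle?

Demand slope: (320 − 323)/(34 − 33) = -3, so Qd = 422 − 3P.
Supply slope: (339.5 − 321.5)/(45 − 41) = 4.5, so Qs = 4.5P + 137.
Before the tax: set 422 − 3P = 4.5P + 137 → P* = $38, Q* = 308.
With the tax collected from suppliers, supply shifts: Qs = 4.5(P − 9) + 137.
New equilibrium: buyers pay $43.4, suppliers receive $34.4, Q = 291.8. (Wedge: Pb − Ps = 9.)
Burden on buyers: $5.4; on suppliers: $3.6. (They sum to $9.)

Buyers bear $5.4 per bottle; suppliers bear $3.6 per bottle.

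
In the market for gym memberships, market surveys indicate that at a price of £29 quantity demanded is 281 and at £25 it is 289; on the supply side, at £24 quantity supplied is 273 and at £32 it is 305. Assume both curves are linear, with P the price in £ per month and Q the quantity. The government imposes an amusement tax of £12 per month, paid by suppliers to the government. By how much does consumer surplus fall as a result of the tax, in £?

Demand slope: (289 − 281)/(25 − 29) = -2, so Qd = 339 − 2P.
Supply slope: (305 − 273)/(32 − 24) = 4, so Qs = 4P + 177.
Before the tax: set 339 − 2P = 4P + 177 → P* = £27, Q* = 285.
With the tax collected from suppliers, supply shifts: Qs = 4(P − 12) + 177.
Solving gives Q = 269 with buyers paying £35 and suppliers receiving £23 (the £12 wedge).
ΔCS is the trapezoid between Q = 269 and Q = 285 of height £8: ½ · (285 + 269) · 8 = £2216.

Consumer surplus falls by £2216.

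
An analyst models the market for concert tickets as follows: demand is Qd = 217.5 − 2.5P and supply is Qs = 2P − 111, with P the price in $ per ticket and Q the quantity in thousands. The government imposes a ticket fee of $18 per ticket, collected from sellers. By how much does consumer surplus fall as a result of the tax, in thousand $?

Before the tax: set 217.5 − 2.5P = 2P − 111 → P* = $73, Q* = 35.
With the tax collected from sellers, supply shifts: Qs = 2(P − 18) − 111.
Solving gives Q = 15 with buyers paying $81 and sellers receiving $63 (the $18 wedge).
ΔCS is the trapezoid between Q = 15 and Q = 35 of height $8: ½ · (35 + 15) · 8 = $200.

Consumer surplus falls by $200 thousand.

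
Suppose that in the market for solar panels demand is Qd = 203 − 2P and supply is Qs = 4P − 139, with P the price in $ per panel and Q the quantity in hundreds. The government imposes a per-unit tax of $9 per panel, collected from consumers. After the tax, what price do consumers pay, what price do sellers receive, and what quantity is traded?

Consumers pay $63; sellers receive $54; quantity = 77.

Without the tax, 203 − 2P = 4P − 139 gives 6P = 342, so P* = $57 and Q* = 89.
With the tax collected from consumers, demand (in seller-price terms) shifts: Qd = 203 − 2(P + 9).
New equilibrium: consumers pay $63, sellers receive $54, Q = 77. (Wedge: Pb − Ps = 9.)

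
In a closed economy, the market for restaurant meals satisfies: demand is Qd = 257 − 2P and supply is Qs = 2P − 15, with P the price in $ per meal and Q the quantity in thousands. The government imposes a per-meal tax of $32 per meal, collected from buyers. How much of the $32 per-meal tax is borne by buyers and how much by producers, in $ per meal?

Buyers bear $16 per meal; producers bear $16 per meal.

Before the tax: set 257 − 2P = 2P − 15 → P* = $68, Q* = 121.
With the tax collected from buyers, demand (in seller-price terms) shifts: Qd = 257 − 2(P + 32).
Solving gives Q = 89 with buyers paying $84 and producers receiving $52 (the $32 wedge).
Burden on buyers: $16; on producers: $16. (They sum to $32.)
The less price-elastic side of the market bears the larger share of a per-unit tax.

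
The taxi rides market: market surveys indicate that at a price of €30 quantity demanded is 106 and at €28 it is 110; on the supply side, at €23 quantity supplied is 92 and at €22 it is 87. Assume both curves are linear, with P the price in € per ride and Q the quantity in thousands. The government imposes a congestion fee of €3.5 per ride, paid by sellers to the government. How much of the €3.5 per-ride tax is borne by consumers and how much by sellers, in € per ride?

Consumers bear €2.5 per ride; sellers bear €1 per ride.

Demand slope: (110 − 106)/(28 − 30) = -2, so Qd = 166 − 2P.
Supply slope: (87 − 92)/(22 − 23) = 5, so Qs = 5P − 23.
Without the tax, 166 − 2P = 5P − 23 gives 7P = 189, so P* = €27 and Q* = 112.
With the tax collected from sellers, supply shifts: Qs = 5(P − 3.5) − 23.
New equilibrium: consumers pay €29.5, sellers receive €26, Q = 107. (Wedge: Pb − Ps = 3.5.)
Burden on consumers: €2.5; on sellers: €1. (They sum to €3.5.)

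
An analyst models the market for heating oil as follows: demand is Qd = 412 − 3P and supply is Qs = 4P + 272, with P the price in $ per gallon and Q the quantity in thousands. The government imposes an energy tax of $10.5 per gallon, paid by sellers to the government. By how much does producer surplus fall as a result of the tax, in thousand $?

Without the tax, 412 − 3P = 4P + 272 gives 7P = 140, so P* = $20 and Q* = 352.
With the tax collected from sellers, supply shifts: Qs = 4(P − 10.5) + 272.
Solving gives Q = 334 with consumers paying $26 and sellers receiving $15.5 (the $10.5 wedge).
ΔPS is the trapezoid between Q = 334 and Q = 352 of height $4.5: ½ · (352 + 334) · 4.5 = $1543.5.

Producer surplus falls by $1543.5 thousand.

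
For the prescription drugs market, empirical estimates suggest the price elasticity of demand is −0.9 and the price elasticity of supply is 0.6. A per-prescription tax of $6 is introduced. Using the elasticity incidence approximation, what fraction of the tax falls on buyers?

Buyers' share ≈ 0.4.

Incidence ratio: buyers' share ≈ εs / (εs + |εd|) = 0.6 / (0.6 + 0.9) = 0.4.
Supply is the less elastic side, so buyers bear the smaller share.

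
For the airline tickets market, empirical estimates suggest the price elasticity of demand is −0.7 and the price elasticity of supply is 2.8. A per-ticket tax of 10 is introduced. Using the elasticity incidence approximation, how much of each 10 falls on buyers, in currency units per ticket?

Buyers bear ≈ 8 per ticket.

Incidence ratio: buyers' share ≈ εs / (εs + |εd|) = 2.8 / (2.8 + 0.7) = 0.8.
So buyers bear ≈ 0.8 × 10 = 8; sellers bear 2.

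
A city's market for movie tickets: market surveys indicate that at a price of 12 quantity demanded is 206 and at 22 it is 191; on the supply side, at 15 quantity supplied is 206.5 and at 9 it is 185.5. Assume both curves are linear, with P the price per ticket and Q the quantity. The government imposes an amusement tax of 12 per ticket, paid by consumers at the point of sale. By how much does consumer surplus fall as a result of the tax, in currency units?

Demand slope: (191 − 206)/(22 − 12) = -1.5, so Qd = 224 − 1.5P.
Supply slope: (185.5 − 206.5)/(9 − 15) = 3.5, so Qs = 3.5P + 154.
Before the tax: set 224 − 1.5P = 3.5P + 154 → P* = 14, Q* = 203.
With the tax collected from consumers, demand (in seller-price terms) shifts: Qd = 224 − 1.5(P + 12).
New equilibrium: consumers pay 22.4, suppliers receive 10.4, Q = 190.4. (Wedge: Pb − Ps = 12.)
ΔCS is the trapezoid between Q = 190.4 and Q = 203 of height 8.4: ½ · (203 + 190.4) · 8.4 = 1652.28.

Consumer surplus falls by 1652.28.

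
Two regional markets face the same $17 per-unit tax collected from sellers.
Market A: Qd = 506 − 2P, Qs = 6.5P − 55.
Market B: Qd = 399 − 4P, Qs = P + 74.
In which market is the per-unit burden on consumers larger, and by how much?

Market A: pre-tax P* = $66, Q* = 374; post-tax Q = 348; per-unit burden on consumers = $13.
Market B: pre-tax P* = $65, Q* = 139; post-tax Q = 125.4; per-unit burden on consumers = $3.4.
Difference: $13 vs $3.4 → market A is larger by $9.6.

Market A, by $9.6.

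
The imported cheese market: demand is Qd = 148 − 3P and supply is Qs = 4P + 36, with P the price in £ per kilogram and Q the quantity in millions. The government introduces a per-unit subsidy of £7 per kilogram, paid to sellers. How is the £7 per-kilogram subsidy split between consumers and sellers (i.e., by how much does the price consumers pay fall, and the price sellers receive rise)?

Without the subsidy, 148 − 3P = 4P + 36 gives 7P = 112, so P* = £16 and Q* = 100.
With a per-unit subsidy paid to sellers, each receives P + 7 per unit sold, so supply becomes Qs = 4(P + 7) + 36.
Solving gives Q = 112 with consumers paying £12 and sellers receiving £19 (the £7 wedge).
Gain to consumers: £4; to sellers: £3. (They sum to £7.)

Consumers gain £4 per kilogram; sellers gain £3 per kilogram.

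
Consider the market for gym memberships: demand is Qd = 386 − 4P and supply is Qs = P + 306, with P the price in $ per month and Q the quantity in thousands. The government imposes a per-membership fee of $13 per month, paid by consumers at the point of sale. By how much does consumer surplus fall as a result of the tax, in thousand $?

Before the tax: set 386 − 4P = P + 306 → P* = $16, Q* = 322.
With the tax collected from consumers, demand (in seller-price terms) shifts: Qd = 386 − 4(P + 13).
New equilibrium: consumers pay $18.6, sellers receive $5.6, Q = 311.6. (Wedge: Pb − Ps = 13.)
ΔCS is the trapezoid between Q = 311.6 and Q = 322 of height $2.6: ½ · (322 + 311.6) · 2.6 = $823.68.

Consumer surplus falls by $823.68 thousand.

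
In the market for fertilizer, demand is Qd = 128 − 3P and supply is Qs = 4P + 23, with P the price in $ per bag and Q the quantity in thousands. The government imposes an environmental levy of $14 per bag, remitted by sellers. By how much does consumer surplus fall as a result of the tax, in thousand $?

Consumer surplus falls by $568 thousand.

Before the tax: set 128 − 3P = 4P + 23 → P* = $15, Q* = 83.
With the tax collected from sellers, supply shifts: Qs = 4(P − 14) + 23.
Solving gives Q = 59 with consumers paying $23 and sellers receiving $9 (the $14 wedge).
ΔCS is the trapezoid between Q = 59 and Q = 83 of height $8: ½ · (83 + 59) · 8 = $568.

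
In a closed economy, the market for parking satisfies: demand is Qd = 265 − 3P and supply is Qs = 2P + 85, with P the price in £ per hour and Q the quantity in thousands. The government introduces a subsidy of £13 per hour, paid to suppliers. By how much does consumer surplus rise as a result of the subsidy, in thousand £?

Consumer surplus rises by £856.96 thousand.

Before the subsidy: set 265 − 3P = 2P + 85 → P* = £36, Q* = 157.
With a per-unit subsidy paid to suppliers, each receives P + 13 per unit sold, so supply becomes Qs = 2(P + 13) + 85.
Solving gives Q = 172.6 with consumers paying £30.8 and suppliers receiving £43.8 (the £13 wedge).
ΔCS is the trapezoid between Q = 172.6 and Q = 157 of height £5.2: ½ · (157 + 172.6) · 5.2 = £856.96.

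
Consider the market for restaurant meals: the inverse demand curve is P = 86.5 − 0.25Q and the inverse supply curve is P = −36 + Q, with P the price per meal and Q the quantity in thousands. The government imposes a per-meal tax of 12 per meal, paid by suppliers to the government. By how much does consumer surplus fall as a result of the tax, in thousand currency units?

Rewrite in direct form: Qd = 346 − 4P and Qs = P + 36.
Without the tax, 346 − 4P = P + 36 gives 5P = 310, so P* = 62 and Q* = 98.
With the tax collected from suppliers, supply shifts: Qs = (P − 12) + 36.
Solving gives Q = 88.4 with buyers paying 64.4 and suppliers receiving 52.4 (the 12 wedge).
ΔCS is the trapezoid between Q = 88.4 and Q = 98 of height 2.4: ½ · (98 + 88.4) · 2.4 = 223.68.

Consumer surplus falls by 223.68 thousand.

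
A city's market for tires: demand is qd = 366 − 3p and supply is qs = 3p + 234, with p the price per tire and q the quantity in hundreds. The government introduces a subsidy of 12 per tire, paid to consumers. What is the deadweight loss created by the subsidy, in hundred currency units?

Deadweight loss = 108 hundred.

Without the subsidy, 366 − 3p = 3p + 234 gives 6p = 132, so p* = 22 and q* = 300.
With a per-unit subsidy paid to consumers, each effectively pays p − 12, so demand becomes qd = 366 − 3(p − 12).
New equilibrium: consumers pay 16, sellers receive 28, q = 318. (Wedge: pb − ps = −12.)
Quantity rises by |ΔQ| = |300 − 318| = 18.
DWL = ½ · t · |ΔQ| = ½ · 12 · 18 = 108.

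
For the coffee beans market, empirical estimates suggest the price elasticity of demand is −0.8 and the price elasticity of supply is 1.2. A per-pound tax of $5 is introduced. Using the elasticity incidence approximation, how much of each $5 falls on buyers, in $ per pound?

Incidence ratio: buyers' share ≈ εs / (εs + |εd|) = 1.2 / (1.2 + 0.8) = 0.6.
So buyers bear ≈ 0.6 × $5 = $3; suppliers bear $2.

Buyers bear ≈ $3 per pound.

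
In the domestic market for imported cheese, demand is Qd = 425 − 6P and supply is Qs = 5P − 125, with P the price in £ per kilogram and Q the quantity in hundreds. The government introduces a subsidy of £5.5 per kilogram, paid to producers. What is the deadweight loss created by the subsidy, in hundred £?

Without the subsidy, 425 − 6P = 5P − 125 gives 11P = 550, so P* = £50 and Q* = 125.
With a per-unit subsidy paid to producers, each receives P + 5.5 per unit sold, so supply becomes Qs = 5(P + 5.5) − 125.
Solving gives Q = 140 with buyers paying £47.5 and producers receiving £53 (the £5.5 wedge).
Quantity rises by |ΔQ| = |125 − 140| = 15.
DWL = ½ · t · |ΔQ| = ½ · 5.5 · 15 = £41.25.

Deadweight loss = £41.25 hundred.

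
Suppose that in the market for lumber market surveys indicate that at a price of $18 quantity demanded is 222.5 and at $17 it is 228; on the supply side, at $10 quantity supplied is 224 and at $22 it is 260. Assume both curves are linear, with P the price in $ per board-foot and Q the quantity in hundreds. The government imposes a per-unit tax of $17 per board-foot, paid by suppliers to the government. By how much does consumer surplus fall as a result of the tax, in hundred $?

Demand slope: (228 − 222.5)/(17 − 18) = -5.5, so Qd = 321.5 − 5.5P.
Supply slope: (260 − 224)/(22 − 10) = 3, so Qs = 3P + 194.
Without the tax, 321.5 − 5.5P = 3P + 194 gives 8.5P = 127.5, so P* = $15 and Q* = 239.
With the tax collected from suppliers, supply shifts: Qs = 3(P − 17) + 194.
New equilibrium: buyers pay $21, suppliers receive $4, Q = 206. (Wedge: Pb − Ps = 17.)
ΔCS is the trapezoid between Q = 206 and Q = 239 of height $6: ½ · (239 + 206) · 6 = $1335.

Consumer surplus falls by $1335 hundred.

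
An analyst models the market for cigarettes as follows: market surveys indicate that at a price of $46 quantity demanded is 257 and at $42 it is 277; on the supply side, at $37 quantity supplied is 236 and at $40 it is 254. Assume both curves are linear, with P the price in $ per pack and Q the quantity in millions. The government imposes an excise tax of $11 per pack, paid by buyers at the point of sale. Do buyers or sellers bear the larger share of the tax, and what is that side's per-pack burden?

Demand slope: (277 − 257)/(42 − 46) = -5, so Qd = 487 − 5P.
Supply slope: (254 − 236)/(40 − 37) = 6, so Qs = 6P + 14.
Before the tax: set 487 − 5P = 6P + 14 → P* = $43, Q* = 272.
With the tax collected from buyers, demand (in seller-price terms) shifts: Qd = 487 − 5(P + 11).
Solving gives Q = 242 with buyers paying $49 and sellers receiving $38 (the $11 wedge).
Per-pack burden: buyers $6, sellers $5.
Buyers take the larger share because demand is less price-elastic here (demand slope 5 vs supply slope 6).

Buyers bear the larger share: $6 per pack.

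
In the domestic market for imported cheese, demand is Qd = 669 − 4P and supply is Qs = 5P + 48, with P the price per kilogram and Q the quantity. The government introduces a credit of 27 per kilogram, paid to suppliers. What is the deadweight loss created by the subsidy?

Deadweight loss = 810.

Before the subsidy: set 669 − 4P = 5P + 48 → P* = 69, Q* = 393.
With a per-unit subsidy paid to suppliers, each receives P + 27 per unit sold, so supply becomes Qs = 5(P + 27) + 48.
New equilibrium: buyers pay 54, suppliers receive 81, Q = 453. (Wedge: Pb − Ps = −27.)
Quantity rises by |ΔQ| = |393 − 453| = 60.
DWL = ½ · t · |ΔQ| = ½ · 27 · 60 = 810.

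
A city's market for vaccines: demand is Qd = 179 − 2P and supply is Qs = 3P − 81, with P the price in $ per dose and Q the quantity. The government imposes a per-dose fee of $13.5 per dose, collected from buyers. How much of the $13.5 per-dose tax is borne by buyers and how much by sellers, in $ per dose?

Without the tax, 179 − 2P = 3P − 81 gives 5P = 260, so P* = $52 and Q* = 75.
With the tax collected from buyers, demand (in seller-price terms) shifts: Qd = 179 − 2(P + 13.5).
Solving gives Q = 58.8 with buyers paying $60.1 and sellers receiving $46.6 (the $13.5 wedge).
Burden on buyers: $8.1; on sellers: $5.4. (They sum to $13.5.)
The less price-elastic side of the market bears the larger share of a per-unit tax.

Buyers bear $8.1 per dose; sellers bear $5.4 per dose.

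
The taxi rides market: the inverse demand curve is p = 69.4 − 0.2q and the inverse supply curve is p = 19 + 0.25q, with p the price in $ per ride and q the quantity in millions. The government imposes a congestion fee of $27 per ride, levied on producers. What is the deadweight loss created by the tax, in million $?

Deadweight loss = $810 million.

Rewrite in direct form: qd = 347 − 5p and qs = 4p − 76.
Without the tax, 347 − 5p = 4p − 76 gives 9p = 423, so p* = $47 and q* = 112.
With the tax collected from producers, supply shifts: qs = 4(p − 27) − 76.
Solving gives q = 52 with buyers paying $59 and producers receiving $32 (the $27 wedge).
Quantity falls by |ΔQ| = |112 − 52| = 60.
DWL = ½ · t · |ΔQ| = ½ · 27 · 60 = $810.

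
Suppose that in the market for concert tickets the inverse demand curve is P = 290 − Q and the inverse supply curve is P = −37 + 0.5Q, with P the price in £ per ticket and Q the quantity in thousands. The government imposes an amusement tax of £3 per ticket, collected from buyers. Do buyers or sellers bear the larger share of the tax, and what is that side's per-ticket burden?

Inverting to Q(P) form: Qd = 290 − P; Qs = 2P + 74.
Before the tax: set 290 − P = 2P + 74 → P* = £72, Q* = 218.
With the tax collected from buyers, demand (in seller-price terms) shifts: Qd = 290 − (P + 3).
Solving gives Q = 216 with buyers paying £74 and sellers receiving £71 (the £3 wedge).
Per-ticket burden: buyers £2, sellers £1.
Buyers take the larger share because demand is less price-elastic here (demand slope 1 vs supply slope 2).

Buyers bear the larger share: £2 per ticket.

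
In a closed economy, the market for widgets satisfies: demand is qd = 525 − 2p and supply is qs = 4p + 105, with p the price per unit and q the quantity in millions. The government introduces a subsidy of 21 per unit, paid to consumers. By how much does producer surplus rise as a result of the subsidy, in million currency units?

Producer surplus rises by 2793 million.

Before the subsidy: set 525 − 2p = 4p + 105 → p* = 70, q* = 385.
With a per-unit subsidy paid to consumers, each effectively pays p − 21, so demand becomes qd = 525 − 2(p − 21).
New equilibrium: consumers pay 56, suppliers receive 77, q = 413. (Wedge: pb − ps = −21.)
ΔPS is the trapezoid between Q = 413 and Q = 385 of height 7: ½ · (385 + 413) · 7 = 2793.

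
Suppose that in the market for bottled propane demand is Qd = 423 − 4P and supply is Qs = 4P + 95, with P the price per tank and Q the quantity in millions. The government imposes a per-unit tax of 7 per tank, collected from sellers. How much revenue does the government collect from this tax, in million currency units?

Tax revenue = 1715 million.

Without the tax, 423 − 4P = 4P + 95 gives 8P = 328, so P* = 41 and Q* = 259.
With the tax collected from sellers, supply shifts: Qs = 4(P − 7) + 95.
New equilibrium: buyers pay 44.5, sellers receive 37.5, Q = 245. (Wedge: Pb − Ps = 7.)
Revenue = t · Q = 7 · 245 = 1715.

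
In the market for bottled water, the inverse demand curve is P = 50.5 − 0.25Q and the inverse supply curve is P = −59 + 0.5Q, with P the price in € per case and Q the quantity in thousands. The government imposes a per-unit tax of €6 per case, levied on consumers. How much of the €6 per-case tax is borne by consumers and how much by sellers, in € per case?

Consumers bear €2 per case; sellers bear €4 per case.

Inverting to Q(P) form: Qd = 202 − 4P; Qs = 2P + 118.
Without the tax, 202 − 4P = 2P + 118 gives 6P = 84, so P* = €14 and Q* = 146.
With the tax collected from consumers, demand (in seller-price terms) shifts: Qd = 202 − 4(P + 6).
Solving gives Q = 138 with consumers paying €16 and sellers receiving €10 (the €6 wedge).
Burden on consumers: €2; on sellers: €4. (They sum to €6.)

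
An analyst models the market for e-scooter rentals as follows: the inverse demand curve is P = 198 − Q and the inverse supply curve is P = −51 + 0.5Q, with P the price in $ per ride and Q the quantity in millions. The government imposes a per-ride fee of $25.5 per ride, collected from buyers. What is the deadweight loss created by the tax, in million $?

Inverting to Q(P) form: Qd = 198 − P; Qs = 2P + 102.
Before the tax: set 198 − P = 2P + 102 → P* = $32, Q* = 166.
With the tax collected from buyers, demand (in seller-price terms) shifts: Qd = 198 − (P + 25.5).
New equilibrium: buyers pay $49, suppliers receive $23.5, Q = 149. (Wedge: Pb − Ps = 25.5.)
Quantity falls by |ΔQ| = |166 − 149| = 17.
DWL = ½ · t · |ΔQ| = ½ · 25.5 · 17 = $216.75.

Deadweight loss = $216.75 million.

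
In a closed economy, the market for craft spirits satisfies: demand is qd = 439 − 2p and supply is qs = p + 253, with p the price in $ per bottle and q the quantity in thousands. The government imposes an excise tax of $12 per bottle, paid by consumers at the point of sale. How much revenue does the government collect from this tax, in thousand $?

Tax revenue = $3684 thousand.

Without the tax, 439 − 2p = p + 253 gives 3p = 186, so p* = $62 and q* = 315.
With the tax collected from consumers, demand (in seller-price terms) shifts: qd = 439 − 2(p + 12).
New equilibrium: consumers pay $66, producers receive $54, q = 307. (Wedge: pb − ps = 12.)
Revenue = t · Q = 12 · 307 = $3684.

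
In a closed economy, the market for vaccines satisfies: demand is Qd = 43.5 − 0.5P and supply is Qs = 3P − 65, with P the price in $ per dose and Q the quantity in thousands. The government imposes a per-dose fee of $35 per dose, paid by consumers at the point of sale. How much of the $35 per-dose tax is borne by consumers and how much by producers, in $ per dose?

Consumers bear $30 per dose; producers bear $5 per dose.

Without the tax, 43.5 − 0.5P = 3P − 65 gives 3.5P = 108.5, so P* = $31 and Q* = 28.
With the tax collected from consumers, demand (in seller-price terms) shifts: Qd = 43.5 − 0.5(P + 35).
New equilibrium: consumers pay $61, producers receive $26, Q = 13. (Wedge: Pb − Ps = 35.)
Burden on consumers: $30; on producers: $5. (They sum to $35.)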